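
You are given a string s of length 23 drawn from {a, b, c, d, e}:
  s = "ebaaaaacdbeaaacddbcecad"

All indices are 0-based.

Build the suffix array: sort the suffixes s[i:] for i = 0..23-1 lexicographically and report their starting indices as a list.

rank | idx | suffix
   0 |   2 | aaaaacdbeaaacddbcecad
   1 |   3 | aaaacdbeaaacddbcecad
   2 |   4 | aaacdbeaaacddbcecad
   3 |  11 | aaacddbcecad
   4 |   5 | aacdbeaaacddbcecad
   5 |  12 | aacddbcecad
   6 |   6 | acdbeaaacddbcecad
   7 |  13 | acddbcecad
   8 |  21 | ad
   9 |   1 | baaaaacdbeaaacddbcecad
  10 |  17 | bcecad
  11 |   9 | beaaacddbcecad
  12 |  20 | cad
  13 |   7 | cdbeaaacddbcecad
  14 |  14 | cddbcecad
  15 |  18 | cecad
  16 |  22 | d
  17 |  16 | dbcecad
  18 |   8 | dbeaaacddbcecad
  19 |  15 | ddbcecad
  20 |  10 | eaaacddbcecad
  21 |   0 | ebaaaaacdbeaaacddbcecad
  22 |  19 | ecad

[2, 3, 4, 11, 5, 12, 6, 13, 21, 1, 17, 9, 20, 7, 14, 18, 22, 16, 8, 15, 10, 0, 19]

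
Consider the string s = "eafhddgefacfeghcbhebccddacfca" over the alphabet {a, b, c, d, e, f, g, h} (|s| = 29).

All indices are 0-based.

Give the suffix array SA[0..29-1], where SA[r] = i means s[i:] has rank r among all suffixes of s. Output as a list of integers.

rank | idx | suffix
   0 |  28 | a
   1 |  24 | acfca
   2 |   9 | acfeghcbhebccddacfca
   3 |   1 | afhddgefacfeghcbhebccddacfca
   4 |  19 | bccddacfca
   5 |  16 | bhebccddacfca
   6 |  27 | ca
   7 |  15 | cbhebccddacfca
   8 |  20 | ccddacfca
   9 |  21 | cddacfca
  10 |  25 | cfca
  11 |  10 | cfeghcbhebccddacfca
  12 |  23 | dacfca
  13 |  22 | ddacfca
  14 |   4 | ddgefacfeghcbhebccddacfca
  15 |   5 | dgefacfeghcbhebccddacfca
  16 |   0 | eafhddgefacfeghcbhebccddacfca
  17 |  18 | ebccddacfca
  18 |   7 | efacfeghcbhebccddacfca
  19 |  12 | eghcbhebccddacfca
  20 |   8 | facfeghcbhebccddacfca
  21 |  26 | fca
  22 |  11 | feghcbhebccddacfca
  23 |   2 | fhddgefacfeghcbhebccddacfca
  24 |   6 | gefacfeghcbhebccddacfca
  25 |  13 | ghcbhebccddacfca
  26 |  14 | hcbhebccddacfca
  27 |   3 | hddgefacfeghcbhebccddacfca
  28 |  17 | hebccddacfca

[28, 24, 9, 1, 19, 16, 27, 15, 20, 21, 25, 10, 23, 22, 4, 5, 0, 18, 7, 12, 8, 26, 11, 2, 6, 13, 14, 3, 17]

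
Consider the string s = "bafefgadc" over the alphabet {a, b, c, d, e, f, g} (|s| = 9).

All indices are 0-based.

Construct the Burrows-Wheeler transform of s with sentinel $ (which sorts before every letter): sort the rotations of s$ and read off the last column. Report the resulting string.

cgb$dafaef

rank  rotation    last
    0  $bafefgadc  c
    1  adc$bafefg  g
    2  afefgadc$b  b
    3  bafefgadc$  $
    4  c$bafefgad  d
    5  dc$bafefga  a
    6  efgadc$baf  f
    7  fefgadc$ba  a
    8  fgadc$bafe  e
    9  gadc$bafef  f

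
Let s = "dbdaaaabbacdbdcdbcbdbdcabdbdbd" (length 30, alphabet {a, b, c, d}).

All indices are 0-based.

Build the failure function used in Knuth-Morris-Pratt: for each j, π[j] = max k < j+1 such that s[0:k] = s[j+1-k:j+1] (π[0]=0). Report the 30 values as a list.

[0, 0, 1, 0, 0, 0, 0, 0, 0, 0, 0, 1, 2, 3, 0, 1, 2, 0, 0, 1, 2, 3, 0, 0, 0, 1, 2, 3, 2, 3]

π[0] = 0
j=1 s[j]='b': π[1]=0 (border '')
j=2 s[j]='d': π[2]=1 (border 'd')
j=3 s[j]='a': k: 1→0; π[3]=0 (border '')
j=4 s[j]='a': π[4]=0 (border '')
j=5 s[j]='a': π[5]=0 (border '')
j=6 s[j]='a': π[6]=0 (border '')
j=7 s[j]='b': π[7]=0 (border '')
j=8 s[j]='b': π[8]=0 (border '')
j=9 s[j]='a': π[9]=0 (border '')
j=10 s[j]='c': π[10]=0 (border '')
j=11 s[j]='d': π[11]=1 (border 'd')
j=12 s[j]='b': π[12]=2 (border 'db')
j=13 s[j]='d': π[13]=3 (border 'dbd')
j=14 s[j]='c': k: 3→1→0; π[14]=0 (border '')
j=15 s[j]='d': π[15]=1 (border 'd')
j=16 s[j]='b': π[16]=2 (border 'db')
j=17 s[j]='c': k: 2→0; π[17]=0 (border '')
j=18 s[j]='b': π[18]=0 (border '')
j=19 s[j]='d': π[19]=1 (border 'd')
j=20 s[j]='b': π[20]=2 (border 'db')
j=21 s[j]='d': π[21]=3 (border 'dbd')
j=22 s[j]='c': k: 3→1→0; π[22]=0 (border '')
j=23 s[j]='a': π[23]=0 (border '')
j=24 s[j]='b': π[24]=0 (border '')
j=25 s[j]='d': π[25]=1 (border 'd')
j=26 s[j]='b': π[26]=2 (border 'db')
j=27 s[j]='d': π[27]=3 (border 'dbd')
j=28 s[j]='b': k: 3→1; π[28]=2 (border 'db')
j=29 s[j]='d': π[29]=3 (border 'dbd')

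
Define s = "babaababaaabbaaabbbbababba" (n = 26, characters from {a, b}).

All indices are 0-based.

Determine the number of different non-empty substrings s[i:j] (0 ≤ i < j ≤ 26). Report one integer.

278

sorted suffixes:
  #0 SA[0]=25  'a'
  #1 SA[1]=8  'aaabbaaabbbbababba'
  #2 SA[2]=13  'aaabbbbababba'
  #3 SA[3]=3  'aababaaabbaaabbbbababba'
  #4 SA[4]=9  'aabbaaabbbbababba'
  #5 SA[5]=14  'aabbbbababba'
  #6 SA[6]=6  'abaaabbaaabbbbababba'
  #7 SA[7]=1  'abaababaaabbaaabbbbababba'
  #8 SA[8]=4  'ababaaabbaaabbbbababba'
  #9 SA[9]=20  'ababba'
  #10 SA[10]=22  'abba'
  #11 SA[11]=10  'abbaaabbbbababba'
  #12 SA[12]=15  'abbbbababba'
  #13 SA[13]=24  'ba'
  #14 SA[14]=7  'baaabbaaabbbbababba'
  #15 SA[15]=12  'baaabbbbababba'
  #16 SA[16]=2  'baababaaabbaaabbbbababba'
  #17 SA[17]=5  'babaaabbaaabbbbababba'
  #18 SA[18]=0  'babaababaaabbaaabbbbababba'
  #19 SA[19]=19  'bababba'
  #20 SA[20]=21  'babba'
  #21 SA[21]=23  'bba'
  #22 SA[22]=11  'bbaaabbbbababba'
  #23 SA[23]=18  'bbababba'
  #24 SA[24]=17  'bbbababba'
  #25 SA[25]=16  'bbbbababba'

SA = [25, 8, 13, 3, 9, 14, 6, 1, 4, 20, 22, 10, 15, 24, 7, 12, 2, 5, 0, 19, 21, 23, 11, 18, 17, 16]
rank  pair      lcp
   1  s[25:],s[8:]  1  'a'
   2  s[8:],s[13:]  5  'aaabb'
   3  s[13:],s[3:]  2  'aa'
   4  s[3:],s[9:]  3  'aab'
   5  s[9:],s[14:]  4  'aabb'
   6  s[14:],s[6:]  1  'a'
   7  s[6:],s[1:]  4  'abaa'
   8  s[1:],s[4:]  3  'aba'
   9  s[4:],s[20:]  4  'abab'
  10  s[20:],s[22:]  2  'ab'
  11  s[22:],s[10:]  4  'abba'
  12  s[10:],s[15:]  3  'abb'
  13  s[15:],s[24:]  0  ''
  14  s[24:],s[7:]  2  'ba'
  15  s[7:],s[12:]  6  'baaabb'
  16  s[12:],s[2:]  3  'baa'
  17  s[2:],s[5:]  2  'ba'
  18  s[5:],s[0:]  5  'babaa'
  19  s[0:],s[19:]  4  'baba'
  20  s[19:],s[21:]  3  'bab'
  21  s[21:],s[23:]  1  'b'
  22  s[23:],s[11:]  3  'bba'
  23  s[11:],s[18:]  3  'bba'
  24  s[18:],s[17:]  2  'bb'
  25  s[17:],s[16:]  3  'bbb'

n(n+1)/2 = 26·27/2 = 351
Σ LCP = 0 + 1 + 5 + 2 + 3 + 4 + 1 + 4 + 3 + 4 + 2 + 4 + 3 + 0 + 2 + 6 + 3 + 2 + 5 + 4 + 3 + 1 + 3 + 3 + 2 + 3 = 73
distinct = 351 − 73 = 278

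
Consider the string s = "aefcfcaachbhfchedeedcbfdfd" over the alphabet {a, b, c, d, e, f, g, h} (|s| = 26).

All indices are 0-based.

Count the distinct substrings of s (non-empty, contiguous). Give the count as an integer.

327

rank | idx | suffix
   0 |   6 | aachbhfchedeedcbfdfd
   1 |   7 | achbhfchedeedcbfdfd
   2 |   0 | aefcfcaachbhfchedeedcbfdfd
   3 |  21 | bfdfd
   4 |  10 | bhfchedeedcbfdfd
   5 |   5 | caachbhfchedeedcbfdfd
   6 |  20 | cbfdfd
   7 |   3 | cfcaachbhfchedeedcbfdfd
   8 |   8 | chbhfchedeedcbfdfd
   9 |  13 | chedeedcbfdfd
  10 |  25 | d
  11 |  19 | dcbfdfd
  12 |  16 | deedcbfdfd
  13 |  23 | dfd
  14 |  18 | edcbfdfd
  15 |  15 | edeedcbfdfd
  16 |  17 | eedcbfdfd
  17 |   1 | efcfcaachbhfchedeedcbfdfd
  18 |   4 | fcaachbhfchedeedcbfdfd
  19 |   2 | fcfcaachbhfchedeedcbfdfd
  20 |  12 | fchedeedcbfdfd
  21 |  24 | fd
  22 |  22 | fdfd
  23 |   9 | hbhfchedeedcbfdfd
  24 |  14 | hedeedcbfdfd
  25 |  11 | hfchedeedcbfdfd

SA = [6, 7, 0, 21, 10, 5, 20, 3, 8, 13, 25, 19, 16, 23, 18, 15, 17, 1, 4, 2, 12, 24, 22, 9, 14, 11]
rank  pair      lcp
   1  s[6:],s[7:]  1  'a'
   2  s[7:],s[0:]  1  'a'
   3  s[0:],s[21:]  0  ''
   4  s[21:],s[10:]  1  'b'
   5  s[10:],s[5:]  0  ''
   6  s[5:],s[20:]  1  'c'
   7  s[20:],s[3:]  1  'c'
   8  s[3:],s[8:]  1  'c'
   9  s[8:],s[13:]  2  'ch'
  10  s[13:],s[25:]  0  ''
  11  s[25:],s[19:]  1  'd'
  12  s[19:],s[16:]  1  'd'
  13  s[16:],s[23:]  1  'd'
  14  s[23:],s[18:]  0  ''
  15  s[18:],s[15:]  2  'ed'
  16  s[15:],s[17:]  1  'e'
  17  s[17:],s[1:]  1  'e'
  18  s[1:],s[4:]  0  ''
  19  s[4:],s[2:]  2  'fc'
  20  s[2:],s[12:]  2  'fc'
  21  s[12:],s[24:]  1  'f'
  22  s[24:],s[22:]  2  'fd'
  23  s[22:],s[9:]  0  ''
  24  s[9:],s[14:]  1  'h'
  25  s[14:],s[11:]  1  'h'

n(n+1)/2 = 26·27/2 = 351
Σ LCP = 0 + 1 + 1 + 0 + 1 + 0 + 1 + 1 + 1 + 2 + 0 + 1 + 1 + 1 + 0 + 2 + 1 + 1 + 0 + 2 + 2 + 1 + 2 + 0 + 1 + 1 = 24
distinct = 351 − 24 = 327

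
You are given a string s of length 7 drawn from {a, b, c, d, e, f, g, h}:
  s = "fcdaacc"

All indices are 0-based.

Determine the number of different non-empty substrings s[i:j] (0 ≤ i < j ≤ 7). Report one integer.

25

sorted suffixes:
  #0 SA[0]=3  'aacc'
  #1 SA[1]=4  'acc'
  #2 SA[2]=6  'c'
  #3 SA[3]=5  'cc'
  #4 SA[4]=1  'cdaacc'
  #5 SA[5]=2  'daacc'
  #6 SA[6]=0  'fcdaacc'

SA = [3, 4, 6, 5, 1, 2, 0]
rank  pair      lcp
   1  s[3:],s[4:]  1  'a'
   2  s[4:],s[6:]  0  ''
   3  s[6:],s[5:]  1  'c'
   4  s[5:],s[1:]  1  'c'
   5  s[1:],s[2:]  0  ''
   6  s[2:],s[0:]  0  ''

n(n+1)/2 = 7·8/2 = 28
Σ LCP = 0 + 1 + 0 + 1 + 1 + 0 + 0 = 3
distinct = 28 − 3 = 25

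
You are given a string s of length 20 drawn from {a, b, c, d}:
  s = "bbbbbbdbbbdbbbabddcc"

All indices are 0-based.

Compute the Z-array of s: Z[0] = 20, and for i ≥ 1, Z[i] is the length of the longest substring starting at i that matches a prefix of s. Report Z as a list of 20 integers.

[20, 5, 4, 3, 2, 1, 0, 3, 2, 1, 0, 3, 2, 1, 0, 1, 0, 0, 0, 0]

Z[0]=20
i=1: fresh scan; Z[1]=5 extend→box=[1,6)
i=2: min(r-i=4, Z[1]=5)=4; Z[2]=4
i=3: min(r-i=3, Z[2]=4)=3; Z[3]=3
i=4: min(r-i=2, Z[3]=3)=2; Z[4]=2
i=5: min(r-i=1, Z[4]=2)=1; Z[5]=1
i=6: fresh scan; Z[6]=0
i=7: fresh scan; Z[7]=3 extend→box=[7,10)
i=8: min(r-i=2, Z[1]=5)=2; Z[8]=2
i=9: min(r-i=1, Z[2]=4)=1; Z[9]=1
i=10: fresh scan; Z[10]=0
i=11: fresh scan; Z[11]=3 extend→box=[11,14)
i=12: min(r-i=2, Z[1]=5)=2; Z[12]=2
i=13: min(r-i=1, Z[2]=4)=1; Z[13]=1
i=14: fresh scan; Z[14]=0
i=15: fresh scan; Z[15]=1 extend→box=[15,16)
i=16: fresh scan; Z[16]=0
i=17: fresh scan; Z[17]=0
i=18: fresh scan; Z[18]=0
i=19: fresh scan; Z[19]=0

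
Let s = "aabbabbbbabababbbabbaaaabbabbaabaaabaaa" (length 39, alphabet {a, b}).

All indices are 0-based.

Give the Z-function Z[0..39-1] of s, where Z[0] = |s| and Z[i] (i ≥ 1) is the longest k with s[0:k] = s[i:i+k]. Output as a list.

Z[0]=39
i=1: fresh scan; Z[1]=1 grow→box=[1,2)
i=2: fresh scan; Z[2]=0
i=3: fresh scan; Z[3]=0
i=4: fresh scan; Z[4]=1 grow→box=[4,5)
i=5: fresh scan; Z[5]=0
i=6: fresh scan; Z[6]=0
i=7: fresh scan; Z[7]=0
i=8: fresh scan; Z[8]=0
i=9: fresh scan; Z[9]=1 grow→box=[9,10)
i=10: fresh scan; Z[10]=0
i=11: fresh scan; Z[11]=1 grow→box=[11,12)
i=12: fresh scan; Z[12]=0
i=13: fresh scan; Z[13]=1 grow→box=[13,14)
i=14: fresh scan; Z[14]=0
i=15: fresh scan; Z[15]=0
i=16: fresh scan; Z[16]=0
i=17: fresh scan; Z[17]=1 grow→box=[17,18)
i=18: fresh scan; Z[18]=0
i=19: fresh scan; Z[19]=0
i=20: fresh scan; Z[20]=2 grow→box=[20,22)
i=21: min(r-i=1, Z[1]=1)=1; Z[21]=2 grow→box=[21,23)
i=22: min(r-i=1, Z[1]=1)=1; Z[22]=7 grow→box=[22,29)
i=23: min(r-i=6, Z[1]=1)=1; Z[23]=1
i=24: min(r-i=5, Z[2]=0)=0; Z[24]=0
i=25: min(r-i=4, Z[3]=0)=0; Z[25]=0
i=26: min(r-i=3, Z[4]=1)=1; Z[26]=1
i=27: min(r-i=2, Z[5]=0)=0; Z[27]=0
i=28: min(r-i=1, Z[6]=0)=0; Z[28]=0
i=29: fresh scan; Z[29]=3 grow→box=[29,32)
i=30: min(r-i=2, Z[1]=1)=1; Z[30]=1
i=31: min(r-i=1, Z[2]=0)=0; Z[31]=0
i=32: fresh scan; Z[32]=2 grow→box=[32,34)
i=33: min(r-i=1, Z[1]=1)=1; Z[33]=3 grow→box=[33,36)
i=34: min(r-i=2, Z[1]=1)=1; Z[34]=1
i=35: min(r-i=1, Z[2]=0)=0; Z[35]=0
i=36: fresh scan; Z[36]=2 grow→box=[36,38)
i=37: min(r-i=1, Z[1]=1)=1; Z[37]=2 grow→box=[37,39)
i=38: min(r-i=1, Z[1]=1)=1; Z[38]=1

[39, 1, 0, 0, 1, 0, 0, 0, 0, 1, 0, 1, 0, 1, 0, 0, 0, 1, 0, 0, 2, 2, 7, 1, 0, 0, 1, 0, 0, 3, 1, 0, 2, 3, 1, 0, 2, 2, 1]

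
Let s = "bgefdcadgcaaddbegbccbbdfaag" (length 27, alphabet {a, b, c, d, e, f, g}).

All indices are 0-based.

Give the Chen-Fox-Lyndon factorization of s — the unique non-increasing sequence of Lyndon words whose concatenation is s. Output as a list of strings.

emit factor 1: 'bgefdc' (i=0, period=6)
emit factor 2: 'adgc' (i=6, period=4)
emit factor 3: 'aaddbegbccbbdfaag' (i=10, period=17)

["bgefdc", "adgc", "aaddbegbccbbdfaag"]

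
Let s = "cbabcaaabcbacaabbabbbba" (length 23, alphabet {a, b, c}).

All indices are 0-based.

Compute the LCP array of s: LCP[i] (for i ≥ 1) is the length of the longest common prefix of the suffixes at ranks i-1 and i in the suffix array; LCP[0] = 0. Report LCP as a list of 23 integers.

rank→(start, suffix):
  0 → (22, 'a')
  1 → (5, 'aaabcbacaabbabbbba')
  2 → (13, 'aabbabbbba')
  3 → (6, 'aabcbacaabbabbbba')
  4 → (14, 'abbabbbba')
  5 → (17, 'abbbba')
  6 → (2, 'abcaaabcbacaabbabbbba')
  7 → (7, 'abcbacaabbabbbba')
  8 → (11, 'acaabbabbbba')
  9 → (21, 'ba')
  10 → (16, 'babbbba')
  11 → (1, 'babcaaabcbacaabbabbbba')
  12 → (10, 'bacaabbabbbba')
  13 → (20, 'bba')
  14 → (15, 'bbabbbba')
  15 → (19, 'bbba')
  16 → (18, 'bbbba')
  17 → (3, 'bcaaabcbacaabbabbbba')
  18 → (8, 'bcbacaabbabbbba')
  19 → (4, 'caaabcbacaabbabbbba')
  20 → (12, 'caabbabbbba')
  21 → (0, 'cbabcaaabcbacaabbabbbba')
  22 → (9, 'cbacaabbabbbba')

SA = [22, 5, 13, 6, 14, 17, 2, 7, 11, 21, 16, 1, 10, 20, 15, 19, 18, 3, 8, 4, 12, 0, 9]
rank  pair      lcp
   1  s[22:],s[5:]  1  'a'
   2  s[5:],s[13:]  2  'aa'
   3  s[13:],s[6:]  3  'aab'
   4  s[6:],s[14:]  1  'a'
   5  s[14:],s[17:]  3  'abb'
   6  s[17:],s[2:]  2  'ab'
   7  s[2:],s[7:]  3  'abc'
   8  s[7:],s[11:]  1  'a'
   9  s[11:],s[21:]  0  ''
  10  s[21:],s[16:]  2  'ba'
  11  s[16:],s[1:]  3  'bab'
  12  s[1:],s[10:]  2  'ba'
  13  s[10:],s[20:]  1  'b'
  14  s[20:],s[15:]  3  'bba'
  15  s[15:],s[19:]  2  'bb'
  16  s[19:],s[18:]  3  'bbb'
  17  s[18:],s[3:]  1  'b'
  18  s[3:],s[8:]  2  'bc'
  19  s[8:],s[4:]  0  ''
  20  s[4:],s[12:]  3  'caa'
  21  s[12:],s[0:]  1  'c'
  22  s[0:],s[9:]  3  'cba'

[0, 1, 2, 3, 1, 3, 2, 3, 1, 0, 2, 3, 2, 1, 3, 2, 3, 1, 2, 0, 3, 1, 3]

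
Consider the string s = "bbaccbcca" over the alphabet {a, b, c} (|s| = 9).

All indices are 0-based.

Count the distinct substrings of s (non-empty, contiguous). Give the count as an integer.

sorted suffixes:
  #0 SA[0]=8  'a'
  #1 SA[1]=2  'accbcca'
  #2 SA[2]=1  'baccbcca'
  #3 SA[3]=0  'bbaccbcca'
  #4 SA[4]=5  'bcca'
  #5 SA[5]=7  'ca'
  #6 SA[6]=4  'cbcca'
  #7 SA[7]=6  'cca'
  #8 SA[8]=3  'ccbcca'

SA = [8, 2, 1, 0, 5, 7, 4, 6, 3]
rank  pair      lcp
   1  s[8:],s[2:]  1  'a'
   2  s[2:],s[1:]  0  ''
   3  s[1:],s[0:]  1  'b'
   4  s[0:],s[5:]  1  'b'
   5  s[5:],s[7:]  0  ''
   6  s[7:],s[4:]  1  'c'
   7  s[4:],s[6:]  1  'c'
   8  s[6:],s[3:]  2  'cc'

n(n+1)/2 = 9·10/2 = 45
Σ LCP = 0 + 1 + 0 + 1 + 1 + 0 + 1 + 1 + 2 = 7
distinct = 45 − 7 = 38

38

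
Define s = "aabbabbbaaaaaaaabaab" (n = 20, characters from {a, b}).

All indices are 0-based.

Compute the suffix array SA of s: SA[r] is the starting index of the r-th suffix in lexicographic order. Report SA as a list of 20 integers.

rank→(start, suffix):
  0 → (8, 'aaaaaaaabaab')
  1 → (9, 'aaaaaaabaab')
  2 → (10, 'aaaaaabaab')
  3 → (11, 'aaaaabaab')
  4 → (12, 'aaaabaab')
  5 → (13, 'aaabaab')
  6 → (17, 'aab')
  7 → (14, 'aabaab')
  8 → (0, 'aabbabbbaaaaaaaabaab')
  9 → (18, 'ab')
  10 → (15, 'abaab')
  11 → (1, 'abbabbbaaaaaaaabaab')
  12 → (4, 'abbbaaaaaaaabaab')
  13 → (19, 'b')
  14 → (7, 'baaaaaaaabaab')
  15 → (16, 'baab')
  16 → (3, 'babbbaaaaaaaabaab')
  17 → (6, 'bbaaaaaaaabaab')
  18 → (2, 'bbabbbaaaaaaaabaab')
  19 → (5, 'bbbaaaaaaaabaab')

[8, 9, 10, 11, 12, 13, 17, 14, 0, 18, 15, 1, 4, 19, 7, 16, 3, 6, 2, 5]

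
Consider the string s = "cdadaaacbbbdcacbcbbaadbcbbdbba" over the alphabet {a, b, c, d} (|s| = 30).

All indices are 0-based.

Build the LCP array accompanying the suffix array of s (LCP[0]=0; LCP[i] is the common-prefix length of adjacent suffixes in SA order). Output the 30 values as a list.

[0, 1, 2, 2, 1, 3, 1, 2, 0, 2, 1, 3, 2, 2, 3, 1, 4, 1, 2, 0, 1, 3, 3, 2, 1, 0, 2, 1, 2, 1]

rank→(start, suffix):
  0 → (29, 'a')
  1 → (4, 'aaacbbbdcacbcbbaadbcbbdbba')
  2 → (5, 'aacbbbdcacbcbbaadbcbbdbba')
  3 → (19, 'aadbcbbdbba')
  4 → (6, 'acbbbdcacbcbbaadbcbbdbba')
  5 → (13, 'acbcbbaadbcbbdbba')
  6 → (2, 'adaaacbbbdcacbcbbaadbcbbdbba')
  7 → (20, 'adbcbbdbba')
  8 → (28, 'ba')
  9 → (18, 'baadbcbbdbba')
  10 → (27, 'bba')
  11 → (17, 'bbaadbcbbdbba')
  12 → (8, 'bbbdcacbcbbaadbcbbdbba')
  13 → (24, 'bbdbba')
  14 → (9, 'bbdcacbcbbaadbcbbdbba')
  15 → (15, 'bcbbaadbcbbdbba')
  16 → (22, 'bcbbdbba')
  17 → (25, 'bdbba')
  18 → (10, 'bdcacbcbbaadbcbbdbba')
  19 → (12, 'cacbcbbaadbcbbdbba')
  20 → (16, 'cbbaadbcbbdbba')
  21 → (7, 'cbbbdcacbcbbaadbcbbdbba')
  22 → (23, 'cbbdbba')
  23 → (14, 'cbcbbaadbcbbdbba')
  24 → (0, 'cdadaaacbbbdcacbcbbaadbcbbdbba')
  25 → (3, 'daaacbbbdcacbcbbaadbcbbdbba')
  26 → (1, 'dadaaacbbbdcacbcbbaadbcbbdbba')
  27 → (26, 'dbba')
  28 → (21, 'dbcbbdbba')
  29 → (11, 'dcacbcbbaadbcbbdbba')

SA = [29, 4, 5, 19, 6, 13, 2, 20, 28, 18, 27, 17, 8, 24, 9, 15, 22, 25, 10, 12, 16, 7, 23, 14, 0, 3, 1, 26, 21, 11]
[i] adj suffixes → lcp
  [1] 29/4 → 1 ('a')
  [2] 4/5 → 2 ('aa')
  [3] 5/19 → 2 ('aa')
  [4] 19/6 → 1 ('a')
  [5] 6/13 → 3 ('acb')
  [6] 13/2 → 1 ('a')
  [7] 2/20 → 2 ('ad')
  [8] 20/28 → 0 ('')
  [9] 28/18 → 2 ('ba')
  [10] 18/27 → 1 ('b')
  [11] 27/17 → 3 ('bba')
  [12] 17/8 → 2 ('bb')
  [13] 8/24 → 2 ('bb')
  [14] 24/9 → 3 ('bbd')
  [15] 9/15 → 1 ('b')
  [16] 15/22 → 4 ('bcbb')
  [17] 22/25 → 1 ('b')
  [18] 25/10 → 2 ('bd')
  [19] 10/12 → 0 ('')
  [20] 12/16 → 1 ('c')
  [21] 16/7 → 3 ('cbb')
  [22] 7/23 → 3 ('cbb')
  [23] 23/14 → 2 ('cb')
  [24] 14/0 → 1 ('c')
  [25] 0/3 → 0 ('')
  [26] 3/1 → 2 ('da')
  [27] 1/26 → 1 ('d')
  [28] 26/21 → 2 ('db')
  [29] 21/11 → 1 ('d')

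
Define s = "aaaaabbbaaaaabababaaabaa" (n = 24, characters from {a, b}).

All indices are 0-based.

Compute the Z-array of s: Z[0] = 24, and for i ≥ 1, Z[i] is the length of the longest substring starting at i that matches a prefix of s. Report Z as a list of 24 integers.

[24, 4, 3, 2, 1, 0, 0, 0, 6, 4, 3, 2, 1, 0, 1, 0, 1, 0, 3, 2, 1, 0, 2, 1]

Z[0]=24
i=1: outside box; Z[1]=4 grow→box=[1,5)
i=2: min(r-i=3, Z[1]=4)=3; Z[2]=3
i=3: min(r-i=2, Z[2]=3)=2; Z[3]=2
i=4: min(r-i=1, Z[3]=2)=1; Z[4]=1
i=5: outside box; Z[5]=0
i=6: outside box; Z[6]=0
i=7: outside box; Z[7]=0
i=8: outside box; Z[8]=6 grow→box=[8,14)
i=9: min(r-i=5, Z[1]=4)=4; Z[9]=4
i=10: min(r-i=4, Z[2]=3)=3; Z[10]=3
i=11: min(r-i=3, Z[3]=2)=2; Z[11]=2
i=12: min(r-i=2, Z[4]=1)=1; Z[12]=1
i=13: min(r-i=1, Z[5]=0)=0; Z[13]=0
i=14: outside box; Z[14]=1 grow→box=[14,15)
i=15: outside box; Z[15]=0
i=16: outside box; Z[16]=1 grow→box=[16,17)
i=17: outside box; Z[17]=0
i=18: outside box; Z[18]=3 grow→box=[18,21)
i=19: min(r-i=2, Z[1]=4)=2; Z[19]=2
i=20: min(r-i=1, Z[2]=3)=1; Z[20]=1
i=21: outside box; Z[21]=0
i=22: outside box; Z[22]=2 grow→box=[22,24)
i=23: min(r-i=1, Z[1]=4)=1; Z[23]=1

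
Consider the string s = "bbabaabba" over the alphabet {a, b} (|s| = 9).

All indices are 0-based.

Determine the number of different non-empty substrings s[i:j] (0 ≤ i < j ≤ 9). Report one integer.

sorted suffixes:
  #0 SA[0]=8  'a'
  #1 SA[1]=4  'aabba'
  #2 SA[2]=2  'abaabba'
  #3 SA[3]=5  'abba'
  #4 SA[4]=7  'ba'
  #5 SA[5]=3  'baabba'
  #6 SA[6]=1  'babaabba'
  #7 SA[7]=6  'bba'
  #8 SA[8]=0  'bbabaabba'

SA = [8, 4, 2, 5, 7, 3, 1, 6, 0]
[i] adj suffixes → lcp
  [1] 8/4 → 1 ('a')
  [2] 4/2 → 1 ('a')
  [3] 2/5 → 2 ('ab')
  [4] 5/7 → 0 ('')
  [5] 7/3 → 2 ('ba')
  [6] 3/1 → 2 ('ba')
  [7] 1/6 → 1 ('b')
  [8] 6/0 → 3 ('bba')

n(n+1)/2 = 9·10/2 = 45
Σ LCP = 0 + 1 + 1 + 2 + 0 + 2 + 2 + 1 + 3 = 12
distinct = 45 − 12 = 33

33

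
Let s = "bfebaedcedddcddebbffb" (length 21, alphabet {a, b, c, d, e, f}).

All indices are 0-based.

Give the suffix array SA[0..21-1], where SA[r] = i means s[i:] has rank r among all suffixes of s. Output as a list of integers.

[4, 20, 3, 16, 0, 17, 12, 7, 11, 6, 10, 9, 13, 14, 2, 15, 5, 8, 19, 1, 18]

sorted suffixes:
  #0 SA[0]=4  'aedcedddcddebbffb'
  #1 SA[1]=20  'b'
  #2 SA[2]=3  'baedcedddcddebbffb'
  #3 SA[3]=16  'bbffb'
  #4 SA[4]=0  'bfebaedcedddcddebbffb'
  #5 SA[5]=17  'bffb'
  #6 SA[6]=12  'cddebbffb'
  #7 SA[7]=7  'cedddcddebbffb'
  #8 SA[8]=11  'dcddebbffb'
  #9 SA[9]=6  'dcedddcddebbffb'
  #10 SA[10]=10  'ddcddebbffb'
  #11 SA[11]=9  'dddcddebbffb'
  #12 SA[12]=13  'ddebbffb'
  #13 SA[13]=14  'debbffb'
  #14 SA[14]=2  'ebaedcedddcddebbffb'
  #15 SA[15]=15  'ebbffb'
  #16 SA[16]=5  'edcedddcddebbffb'
  #17 SA[17]=8  'edddcddebbffb'
  #18 SA[18]=19  'fb'
  #19 SA[19]=1  'febaedcedddcddebbffb'
  #20 SA[20]=18  'ffb'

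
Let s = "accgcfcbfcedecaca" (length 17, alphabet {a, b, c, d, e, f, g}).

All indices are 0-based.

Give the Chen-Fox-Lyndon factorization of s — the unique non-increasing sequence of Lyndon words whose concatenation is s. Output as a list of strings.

["accgcfcbfcedec", "ac", "a"]

emit factor 1: 'accgcfcbfcedec' (i=0, period=14)
emit factor 2: 'ac' (i=14, period=2)
emit factor 3: 'a' (i=16, period=1)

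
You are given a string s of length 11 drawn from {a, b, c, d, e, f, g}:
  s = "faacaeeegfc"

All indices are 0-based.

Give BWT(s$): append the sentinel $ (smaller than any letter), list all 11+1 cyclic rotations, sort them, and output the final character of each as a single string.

rank  rotation      last
    0  $faacaeeegfc  c
    1  aacaeeegfc$f  f
    2  acaeeegfc$fa  a
    3  aeeegfc$faac  c
    4  c$faacaeeegf  f
    5  caeeegfc$faa  a
    6  eeegfc$faaca  a
    7  eegfc$faacae  e
    8  egfc$faacaee  e
    9  faacaeeegfc$  $
   10  fc$faacaeeeg  g
   11  gfc$faacaeee  e

cfacfaaee$ge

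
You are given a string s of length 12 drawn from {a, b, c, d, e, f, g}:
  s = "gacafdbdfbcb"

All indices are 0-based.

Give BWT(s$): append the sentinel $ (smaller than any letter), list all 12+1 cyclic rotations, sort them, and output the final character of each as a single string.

rank  rotation       last
    0  $gacafdbdfbcb  b
    1  acafdbdfbcb$g  g
    2  afdbdfbcb$gac  c
    3  b$gacafdbdfbc  c
    4  bcb$gacafdbdf  f
    5  bdfbcb$gacafd  d
    6  cafdbdfbcb$ga  a
    7  cb$gacafdbdfb  b
    8  dbdfbcb$gacaf  f
    9  dfbcb$gacafdb  b
   10  fbcb$gacafdbd  d
   11  fdbdfbcb$gaca  a
   12  gacafdbdfbcb$  $

bgccfdabfbda$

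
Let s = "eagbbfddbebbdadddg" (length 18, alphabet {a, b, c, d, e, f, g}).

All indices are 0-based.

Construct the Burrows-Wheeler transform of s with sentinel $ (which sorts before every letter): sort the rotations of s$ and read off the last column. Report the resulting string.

gdeegbdbbdfadd$bbda

rank  rotation             last
    0  $eagbbfddbebbdadddg  g
    1  adddg$eagbbfddbebbd  d
    2  agbbfddbebbdadddg$e  e
    3  bbdadddg$eagbbfddbe  e
    4  bbfddbebbdadddg$eag  g
    5  bdadddg$eagbbfddbeb  b
    6  bebbdadddg$eagbbfdd  d
    7  bfddbebbdadddg$eagb  b
    8  dadddg$eagbbfddbebb  b
    9  dbebbdadddg$eagbbfd  d
   10  ddbebbdadddg$eagbbf  f
   11  dddg$eagbbfddbebbda  a
   12  ddg$eagbbfddbebbdad  d
   13  dg$eagbbfddbebbdadd  d
   14  eagbbfddbebbdadddg$  $
   15  ebbdadddg$eagbbfddb  b
   16  fddbebbdadddg$eagbb  b
   17  g$eagbbfddbebbdaddd  d
   18  gbbfddbebbdadddg$ea  a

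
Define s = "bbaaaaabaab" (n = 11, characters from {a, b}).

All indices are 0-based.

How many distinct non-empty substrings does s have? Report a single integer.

rank→(start, suffix):
  0 → (2, 'aaaaabaab')
  1 → (3, 'aaaabaab')
  2 → (4, 'aaabaab')
  3 → (8, 'aab')
  4 → (5, 'aabaab')
  5 → (9, 'ab')
  6 → (6, 'abaab')
  7 → (10, 'b')
  8 → (1, 'baaaaabaab')
  9 → (7, 'baab')
  10 → (0, 'bbaaaaabaab')

SA = [2, 3, 4, 8, 5, 9, 6, 10, 1, 7, 0]
rank  pair      lcp
   1  s[2:],s[3:]  4  'aaaa'
   2  s[3:],s[4:]  3  'aaa'
   3  s[4:],s[8:]  2  'aa'
   4  s[8:],s[5:]  3  'aab'
   5  s[5:],s[9:]  1  'a'
   6  s[9:],s[6:]  2  'ab'
   7  s[6:],s[10:]  0  ''
   8  s[10:],s[1:]  1  'b'
   9  s[1:],s[7:]  3  'baa'
  10  s[7:],s[0:]  1  'b'

n(n+1)/2 = 11·12/2 = 66
Σ LCP = 0 + 4 + 3 + 2 + 3 + 1 + 2 + 0 + 1 + 3 + 1 = 20
distinct = 66 − 20 = 46

46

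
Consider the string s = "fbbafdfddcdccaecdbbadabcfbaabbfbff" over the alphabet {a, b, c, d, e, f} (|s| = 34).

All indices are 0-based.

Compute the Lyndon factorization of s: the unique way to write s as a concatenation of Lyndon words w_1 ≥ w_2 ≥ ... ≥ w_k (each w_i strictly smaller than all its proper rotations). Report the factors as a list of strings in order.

["f", "b", "b", "afdfddcdcc", "aecdbb", "ad", "abcfb", "aabbfbff"]

emit factor 1: 'f' (i=0, period=1)
emit factor 2: 'b' (i=1, period=1)
emit factor 3: 'b' (i=2, period=1)
emit factor 4: 'afdfddcdcc' (i=3, period=10)
emit factor 5: 'aecdbb' (i=13, period=6)
emit factor 6: 'ad' (i=19, period=2)
emit factor 7: 'abcfb' (i=21, period=5)
emit factor 8: 'aabbfbff' (i=26, period=8)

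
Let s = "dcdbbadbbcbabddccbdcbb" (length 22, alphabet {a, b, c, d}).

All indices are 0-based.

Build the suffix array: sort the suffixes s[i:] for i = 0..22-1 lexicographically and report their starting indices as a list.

[11, 5, 21, 10, 4, 20, 3, 7, 8, 17, 12, 9, 19, 16, 15, 1, 2, 6, 18, 14, 0, 13]

rank→(start, suffix):
  0 → (11, 'abddccbdcbb')
  1 → (5, 'adbbcbabddccbdcbb')
  2 → (21, 'b')
  3 → (10, 'babddccbdcbb')
  4 → (4, 'badbbcbabddccbdcbb')
  5 → (20, 'bb')
  6 → (3, 'bbadbbcbabddccbdcbb')
  7 → (7, 'bbcbabddccbdcbb')
  8 → (8, 'bcbabddccbdcbb')
  9 → (17, 'bdcbb')
  10 → (12, 'bddccbdcbb')
  11 → (9, 'cbabddccbdcbb')
  12 → (19, 'cbb')
  13 → (16, 'cbdcbb')
  14 → (15, 'ccbdcbb')
  15 → (1, 'cdbbadbbcbabddccbdcbb')
  16 → (2, 'dbbadbbcbabddccbdcbb')
  17 → (6, 'dbbcbabddccbdcbb')
  18 → (18, 'dcbb')
  19 → (14, 'dccbdcbb')
  20 → (0, 'dcdbbadbbcbabddccbdcbb')
  21 → (13, 'ddccbdcbb')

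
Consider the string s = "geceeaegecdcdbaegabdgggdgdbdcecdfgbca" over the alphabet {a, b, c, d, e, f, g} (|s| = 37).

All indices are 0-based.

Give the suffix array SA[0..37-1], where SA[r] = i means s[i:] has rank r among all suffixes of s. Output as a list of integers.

rank→(start, suffix):
  0 → (36, 'a')
  1 → (17, 'abdgggdgdbdcecdfgbca')
  2 → (14, 'aegabdgggdgdbdcecdfgbca')
  3 → (5, 'aegecdcdbaegabdgggdgdbdcecdfgbca')
  4 → (13, 'baegabdgggdgdbdcecdfgbca')
  5 → (34, 'bca')
  6 → (26, 'bdcecdfgbca')
  7 → (18, 'bdgggdgdbdcecdfgbca')
  8 → (35, 'ca')
  9 → (11, 'cdbaegabdgggdgdbdcecdfgbca')
  10 → (9, 'cdcdbaegabdgggdgdbdcecdfgbca')
  11 → (30, 'cdfgbca')
  12 → (28, 'cecdfgbca')
  13 → (2, 'ceeaegecdcdbaegabdgggdgdbdcecdfgbca')
  14 → (12, 'dbaegabdgggdgdbdcecdfgbca')
  15 → (25, 'dbdcecdfgbca')
  16 → (10, 'dcdbaegabdgggdgdbdcecdfgbca')
  17 → (27, 'dcecdfgbca')
  18 → (31, 'dfgbca')
  19 → (23, 'dgdbdcecdfgbca')
  20 → (19, 'dgggdgdbdcecdfgbca')
  21 → (4, 'eaegecdcdbaegabdgggdgdbdcecdfgbca')
  22 → (8, 'ecdcdbaegabdgggdgdbdcecdfgbca')
  23 → (29, 'ecdfgbca')
  24 → (1, 'eceeaegecdcdbaegabdgggdgdbdcecdfgbca')
  25 → (3, 'eeaegecdcdbaegabdgggdgdbdcecdfgbca')
  26 → (15, 'egabdgggdgdbdcecdfgbca')
  27 → (6, 'egecdcdbaegabdgggdgdbdcecdfgbca')
  28 → (32, 'fgbca')
  29 → (16, 'gabdgggdgdbdcecdfgbca')
  30 → (33, 'gbca')
  31 → (24, 'gdbdcecdfgbca')
  32 → (22, 'gdgdbdcecdfgbca')
  33 → (7, 'gecdcdbaegabdgggdgdbdcecdfgbca')
  34 → (0, 'geceeaegecdcdbaegabdgggdgdbdcecdfgbca')
  35 → (21, 'ggdgdbdcecdfgbca')
  36 → (20, 'gggdgdbdcecdfgbca')

[36, 17, 14, 5, 13, 34, 26, 18, 35, 11, 9, 30, 28, 2, 12, 25, 10, 27, 31, 23, 19, 4, 8, 29, 1, 3, 15, 6, 32, 16, 33, 24, 22, 7, 0, 21, 20]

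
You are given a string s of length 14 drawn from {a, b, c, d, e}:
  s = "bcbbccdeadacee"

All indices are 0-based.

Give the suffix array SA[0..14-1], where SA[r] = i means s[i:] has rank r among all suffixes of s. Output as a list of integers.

rank | idx | suffix
   0 |  10 | acee
   1 |   8 | adacee
   2 |   2 | bbccdeadacee
   3 |   0 | bcbbccdeadacee
   4 |   3 | bccdeadacee
   5 |   1 | cbbccdeadacee
   6 |   4 | ccdeadacee
   7 |   5 | cdeadacee
   8 |  11 | cee
   9 |   9 | dacee
  10 |   6 | deadacee
  11 |  13 | e
  12 |   7 | eadacee
  13 |  12 | ee

[10, 8, 2, 0, 3, 1, 4, 5, 11, 9, 6, 13, 7, 12]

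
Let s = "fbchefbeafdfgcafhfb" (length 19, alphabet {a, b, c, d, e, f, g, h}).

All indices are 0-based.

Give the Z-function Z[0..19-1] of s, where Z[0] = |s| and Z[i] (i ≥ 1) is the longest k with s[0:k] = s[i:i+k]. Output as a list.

[19, 0, 0, 0, 0, 2, 0, 0, 0, 1, 0, 1, 0, 0, 0, 1, 0, 2, 0]

Z[0]=19
i=1: outside box; Z[1]=0
i=2: outside box; Z[2]=0
i=3: outside box; Z[3]=0
i=4: outside box; Z[4]=0
i=5: outside box; Z[5]=2 scan→box=[5,7)
i=6: min(r-i=1, Z[1]=0)=0; Z[6]=0
i=7: outside box; Z[7]=0
i=8: outside box; Z[8]=0
i=9: outside box; Z[9]=1 scan→box=[9,10)
i=10: outside box; Z[10]=0
i=11: outside box; Z[11]=1 scan→box=[11,12)
i=12: outside box; Z[12]=0
i=13: outside box; Z[13]=0
i=14: outside box; Z[14]=0
i=15: outside box; Z[15]=1 scan→box=[15,16)
i=16: outside box; Z[16]=0
i=17: outside box; Z[17]=2 scan→box=[17,19)
i=18: min(r-i=1, Z[1]=0)=0; Z[18]=0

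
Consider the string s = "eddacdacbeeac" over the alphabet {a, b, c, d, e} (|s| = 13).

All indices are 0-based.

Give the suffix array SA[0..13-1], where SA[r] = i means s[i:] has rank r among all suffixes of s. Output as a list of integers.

sorted suffixes:
  #0 SA[0]=11  'ac'
  #1 SA[1]=6  'acbeeac'
  #2 SA[2]=3  'acdacbeeac'
  #3 SA[3]=8  'beeac'
  #4 SA[4]=12  'c'
  #5 SA[5]=7  'cbeeac'
  #6 SA[6]=4  'cdacbeeac'
  #7 SA[7]=5  'dacbeeac'
  #8 SA[8]=2  'dacdacbeeac'
  #9 SA[9]=1  'ddacdacbeeac'
  #10 SA[10]=10  'eac'
  #11 SA[11]=0  'eddacdacbeeac'
  #12 SA[12]=9  'eeac'

[11, 6, 3, 8, 12, 7, 4, 5, 2, 1, 10, 0, 9]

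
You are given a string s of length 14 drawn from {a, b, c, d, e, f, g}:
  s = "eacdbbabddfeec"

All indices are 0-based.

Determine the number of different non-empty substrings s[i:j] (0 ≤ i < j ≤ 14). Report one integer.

rank→(start, suffix):
  0 → (6, 'abddfeec')
  1 → (1, 'acdbbabddfeec')
  2 → (5, 'babddfeec')
  3 → (4, 'bbabddfeec')
  4 → (7, 'bddfeec')
  5 → (13, 'c')
  6 → (2, 'cdbbabddfeec')
  7 → (3, 'dbbabddfeec')
  8 → (8, 'ddfeec')
  9 → (9, 'dfeec')
  10 → (0, 'eacdbbabddfeec')
  11 → (12, 'ec')
  12 → (11, 'eec')
  13 → (10, 'feec')

SA = [6, 1, 5, 4, 7, 13, 2, 3, 8, 9, 0, 12, 11, 10]
i: (SA[i-1],SA[i]) lcp shared
  1: (6,1) 1 'a'
  2: (1,5) 0 ''
  3: (5,4) 1 'b'
  4: (4,7) 1 'b'
  5: (7,13) 0 ''
  6: (13,2) 1 'c'
  7: (2,3) 0 ''
  8: (3,8) 1 'd'
  9: (8,9) 1 'd'
  10: (9,0) 0 ''
  11: (0,12) 1 'e'
  12: (12,11) 1 'e'
  13: (11,10) 0 ''

n(n+1)/2 = 14·15/2 = 105
Σ LCP = 0 + 1 + 0 + 1 + 1 + 0 + 1 + 0 + 1 + 1 + 0 + 1 + 1 + 0 = 8
distinct = 105 − 8 = 97

97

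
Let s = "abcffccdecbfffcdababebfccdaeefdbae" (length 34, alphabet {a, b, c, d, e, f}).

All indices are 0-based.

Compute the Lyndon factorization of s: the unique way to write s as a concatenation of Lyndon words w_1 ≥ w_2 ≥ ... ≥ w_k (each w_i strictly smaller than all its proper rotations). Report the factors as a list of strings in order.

emit factor 1: 'abcffccdecbfffcd' (i=0, period=16)
emit factor 2: 'ababebfccdaeefdbae' (i=16, period=18)

["abcffccdecbfffcd", "ababebfccdaeefdbae"]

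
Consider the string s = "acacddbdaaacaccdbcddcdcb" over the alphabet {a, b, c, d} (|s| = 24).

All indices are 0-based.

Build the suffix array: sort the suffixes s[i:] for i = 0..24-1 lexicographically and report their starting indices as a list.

[8, 9, 10, 0, 12, 2, 23, 16, 6, 11, 1, 22, 13, 14, 20, 3, 17, 7, 15, 5, 21, 19, 4, 18]

sorted suffixes:
  #0 SA[0]=8  'aaacaccdbcddcdcb'
  #1 SA[1]=9  'aacaccdbcddcdcb'
  #2 SA[2]=10  'acaccdbcddcdcb'
  #3 SA[3]=0  'acacddbdaaacaccdbcddcdcb'
  #4 SA[4]=12  'accdbcddcdcb'
  #5 SA[5]=2  'acddbdaaacaccdbcddcdcb'
  #6 SA[6]=23  'b'
  #7 SA[7]=16  'bcddcdcb'
  #8 SA[8]=6  'bdaaacaccdbcddcdcb'
  #9 SA[9]=11  'caccdbcddcdcb'
  #10 SA[10]=1  'cacddbdaaacaccdbcddcdcb'
  #11 SA[11]=22  'cb'
  #12 SA[12]=13  'ccdbcddcdcb'
  #13 SA[13]=14  'cdbcddcdcb'
  #14 SA[14]=20  'cdcb'
  #15 SA[15]=3  'cddbdaaacaccdbcddcdcb'
  #16 SA[16]=17  'cddcdcb'
  #17 SA[17]=7  'daaacaccdbcddcdcb'
  #18 SA[18]=15  'dbcddcdcb'
  #19 SA[19]=5  'dbdaaacaccdbcddcdcb'
  #20 SA[20]=21  'dcb'
  #21 SA[21]=19  'dcdcb'
  #22 SA[22]=4  'ddbdaaacaccdbcddcdcb'
  #23 SA[23]=18  'ddcdcb'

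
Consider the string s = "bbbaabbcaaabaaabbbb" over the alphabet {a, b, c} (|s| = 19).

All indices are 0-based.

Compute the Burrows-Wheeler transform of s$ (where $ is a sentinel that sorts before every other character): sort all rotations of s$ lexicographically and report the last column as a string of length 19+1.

bcbaabaaababbbb$aabb

rank  rotation              last
    0  $bbbaabbcaaabaaabbbb  b
    1  aaabaaabbbb$bbbaabbc  c
    2  aaabbbb$bbbaabbcaaab  b
    3  aabaaabbbb$bbbaabbca  a
    4  aabbbb$bbbaabbcaaaba  a
    5  aabbcaaabaaabbbb$bbb  b
    6  abaaabbbb$bbbaabbcaa  a
    7  abbbb$bbbaabbcaaabaa  a
    8  abbcaaabaaabbbb$bbba  a
    9  b$bbbaabbcaaabaaabbb  b
   10  baaabbbb$bbbaabbcaaa  a
   11  baabbcaaabaaabbbb$bb  b
   12  bb$bbbaabbcaaabaaabb  b
   13  bbaabbcaaabaaabbbb$b  b
   14  bbb$bbbaabbcaaabaaab  b
   15  bbbaabbcaaabaaabbbb$  $
   16  bbbb$bbbaabbcaaabaaa  a
   17  bbcaaabaaabbbb$bbbaa  a
   18  bcaaabaaabbbb$bbbaab  b
   19  caaabaaabbbb$bbbaabb  b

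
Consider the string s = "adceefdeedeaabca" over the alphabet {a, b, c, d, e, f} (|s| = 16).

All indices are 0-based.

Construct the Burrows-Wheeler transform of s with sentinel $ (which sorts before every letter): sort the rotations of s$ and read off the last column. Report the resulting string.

rank  rotation           last
    0  $adceefdeedeaabca  a
    1  a$adceefdeedeaabc  c
    2  aabca$adceefdeede  e
    3  abca$adceefdeedea  a
    4  adceefdeedeaabca$  $
    5  bca$adceefdeedeaa  a
    6  ca$adceefdeedeaab  b
    7  ceefdeedeaabca$ad  d
    8  dceefdeedeaabca$a  a
    9  deaabca$adceefdee  e
   10  deedeaabca$adceef  f
   11  eaabca$adceefdeed  d
   12  edeaabca$adceefde  e
   13  eedeaabca$adceefd  d
   14  eefdeedeaabca$adc  c
   15  efdeedeaabca$adce  e
   16  fdeedeaabca$adcee  e

acea$abdaefdedcee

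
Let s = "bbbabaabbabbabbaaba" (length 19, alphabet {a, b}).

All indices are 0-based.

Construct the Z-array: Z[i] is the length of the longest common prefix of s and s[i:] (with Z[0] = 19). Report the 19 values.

Z[0]=19
i=1: i≥r, start 0; Z[1]=2 grow→box=[1,3)
i=2: min(r-i=1, Z[1]=2)=1; Z[2]=1
i=3: i≥r, start 0; Z[3]=0
i=4: i≥r, start 0; Z[4]=1 grow→box=[4,5)
i=5: i≥r, start 0; Z[5]=0
i=6: i≥r, start 0; Z[6]=0
i=7: i≥r, start 0; Z[7]=2 grow→box=[7,9)
i=8: min(r-i=1, Z[1]=2)=1; Z[8]=1
i=9: i≥r, start 0; Z[9]=0
i=10: i≥r, start 0; Z[10]=2 grow→box=[10,12)
i=11: min(r-i=1, Z[1]=2)=1; Z[11]=1
i=12: i≥r, start 0; Z[12]=0
i=13: i≥r, start 0; Z[13]=2 grow→box=[13,15)
i=14: min(r-i=1, Z[1]=2)=1; Z[14]=1
i=15: i≥r, start 0; Z[15]=0
i=16: i≥r, start 0; Z[16]=0
i=17: i≥r, start 0; Z[17]=1 grow→box=[17,18)
i=18: i≥r, start 0; Z[18]=0

[19, 2, 1, 0, 1, 0, 0, 2, 1, 0, 2, 1, 0, 2, 1, 0, 0, 1, 0]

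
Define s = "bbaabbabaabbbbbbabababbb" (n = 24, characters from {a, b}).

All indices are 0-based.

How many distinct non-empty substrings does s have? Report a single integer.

sorted suffixes:
  #0 SA[0]=2  'aabbabaabbbbbbabababbb'
  #1 SA[1]=8  'aabbbbbbabababbb'
  #2 SA[2]=6  'abaabbbbbbabababbb'
  #3 SA[3]=16  'abababbb'
  #4 SA[4]=18  'ababbb'
  #5 SA[5]=3  'abbabaabbbbbbabababbb'
  #6 SA[6]=20  'abbb'
  #7 SA[7]=9  'abbbbbbabababbb'
  #8 SA[8]=23  'b'
  #9 SA[9]=1  'baabbabaabbbbbbabababbb'
  #10 SA[10]=7  'baabbbbbbabababbb'
  #11 SA[11]=5  'babaabbbbbbabababbb'
  #12 SA[12]=15  'babababbb'
  #13 SA[13]=17  'bababbb'
  #14 SA[14]=19  'babbb'
  #15 SA[15]=22  'bb'
  #16 SA[16]=0  'bbaabbabaabbbbbbabababbb'
  #17 SA[17]=4  'bbabaabbbbbbabababbb'
  #18 SA[18]=14  'bbabababbb'
  #19 SA[19]=21  'bbb'
  #20 SA[20]=13  'bbbabababbb'
  #21 SA[21]=12  'bbbbabababbb'
  #22 SA[22]=11  'bbbbbabababbb'
  #23 SA[23]=10  'bbbbbbabababbb'

SA = [2, 8, 6, 16, 18, 3, 20, 9, 23, 1, 7, 5, 15, 17, 19, 22, 0, 4, 14, 21, 13, 12, 11, 10]
i: (SA[i-1],SA[i]) lcp shared
  1: (2,8) 4 'aabb'
  2: (8,6) 1 'a'
  3: (6,16) 3 'aba'
  4: (16,18) 4 'abab'
  5: (18,3) 2 'ab'
  6: (3,20) 3 'abb'
  7: (20,9) 4 'abbb'
  8: (9,23) 0 ''
  9: (23,1) 1 'b'
  10: (1,7) 5 'baabb'
  11: (7,5) 2 'ba'
  12: (5,15) 4 'baba'
  13: (15,17) 5 'babab'
  14: (17,19) 3 'bab'
  15: (19,22) 1 'b'
  16: (22,0) 2 'bb'
  17: (0,4) 3 'bba'
  18: (4,14) 5 'bbaba'
  19: (14,21) 2 'bb'
  20: (21,13) 3 'bbb'
  21: (13,12) 3 'bbb'
  22: (12,11) 4 'bbbb'
  23: (11,10) 5 'bbbbb'

n(n+1)/2 = 24·25/2 = 300
Σ LCP = 0 + 4 + 1 + 3 + 4 + 2 + 3 + 4 + 0 + 1 + 5 + 2 + 4 + 5 + 3 + 1 + 2 + 3 + 5 + 2 + 3 + 3 + 4 + 5 = 69
distinct = 300 − 69 = 231

231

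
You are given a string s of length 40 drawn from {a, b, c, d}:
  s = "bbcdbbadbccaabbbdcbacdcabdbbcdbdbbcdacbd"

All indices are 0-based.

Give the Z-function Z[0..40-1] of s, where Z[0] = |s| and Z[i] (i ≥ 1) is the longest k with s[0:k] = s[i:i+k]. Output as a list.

Z[0]=40
i=1: outside box; Z[1]=1 extend→box=[1,2)
i=2: outside box; Z[2]=0
i=3: outside box; Z[3]=0
i=4: outside box; Z[4]=2 extend→box=[4,6)
i=5: min(r-i=1, Z[1]=1)=1; Z[5]=1
i=6: outside box; Z[6]=0
i=7: outside box; Z[7]=0
i=8: outside box; Z[8]=1 extend→box=[8,9)
i=9: outside box; Z[9]=0
i=10: outside box; Z[10]=0
i=11: outside box; Z[11]=0
i=12: outside box; Z[12]=0
i=13: outside box; Z[13]=2 extend→box=[13,15)
i=14: min(r-i=1, Z[1]=1)=1; Z[14]=2 extend→box=[14,16)
i=15: min(r-i=1, Z[1]=1)=1; Z[15]=1
i=16: outside box; Z[16]=0
i=17: outside box; Z[17]=0
i=18: outside box; Z[18]=1 extend→box=[18,19)
i=19: outside box; Z[19]=0
i=20: outside box; Z[20]=0
i=21: outside box; Z[21]=0
i=22: outside box; Z[22]=0
i=23: outside box; Z[23]=0
i=24: outside box; Z[24]=1 extend→box=[24,25)
i=25: outside box; Z[25]=0
i=26: outside box; Z[26]=5 extend→box=[26,31)
i=27: min(r-i=4, Z[1]=1)=1; Z[27]=1
i=28: min(r-i=3, Z[2]=0)=0; Z[28]=0
i=29: min(r-i=2, Z[3]=0)=0; Z[29]=0
i=30: min(r-i=1, Z[4]=2)=1; Z[30]=1
i=31: outside box; Z[31]=0
i=32: outside box; Z[32]=4 extend→box=[32,36)
i=33: min(r-i=3, Z[1]=1)=1; Z[33]=1
i=34: min(r-i=2, Z[2]=0)=0; Z[34]=0
i=35: min(r-i=1, Z[3]=0)=0; Z[35]=0
i=36: outside box; Z[36]=0
i=37: outside box; Z[37]=0
i=38: outside box; Z[38]=1 extend→box=[38,39)
i=39: outside box; Z[39]=0

[40, 1, 0, 0, 2, 1, 0, 0, 1, 0, 0, 0, 0, 2, 2, 1, 0, 0, 1, 0, 0, 0, 0, 0, 1, 0, 5, 1, 0, 0, 1, 0, 4, 1, 0, 0, 0, 0, 1, 0]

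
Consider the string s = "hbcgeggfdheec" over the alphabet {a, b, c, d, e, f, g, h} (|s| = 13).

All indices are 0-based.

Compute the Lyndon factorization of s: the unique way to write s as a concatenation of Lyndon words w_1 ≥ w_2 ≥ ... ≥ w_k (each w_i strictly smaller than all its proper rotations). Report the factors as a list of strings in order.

emit factor 1: 'h' (i=0, period=1)
emit factor 2: 'bcgeggfdheec' (i=1, period=12)

["h", "bcgeggfdheec"]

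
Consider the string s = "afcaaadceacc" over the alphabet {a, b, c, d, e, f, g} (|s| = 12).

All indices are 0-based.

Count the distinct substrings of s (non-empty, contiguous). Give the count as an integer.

rank→(start, suffix):
  0 → (3, 'aaadceacc')
  1 → (4, 'aadceacc')
  2 → (9, 'acc')
  3 → (5, 'adceacc')
  4 → (0, 'afcaaadceacc')
  5 → (11, 'c')
  6 → (2, 'caaadceacc')
  7 → (10, 'cc')
  8 → (7, 'ceacc')
  9 → (6, 'dceacc')
  10 → (8, 'eacc')
  11 → (1, 'fcaaadceacc')

SA = [3, 4, 9, 5, 0, 11, 2, 10, 7, 6, 8, 1]
i: (SA[i-1],SA[i]) lcp shared
  1: (3,4) 2 'aa'
  2: (4,9) 1 'a'
  3: (9,5) 1 'a'
  4: (5,0) 1 'a'
  5: (0,11) 0 ''
  6: (11,2) 1 'c'
  7: (2,10) 1 'c'
  8: (10,7) 1 'c'
  9: (7,6) 0 ''
  10: (6,8) 0 ''
  11: (8,1) 0 ''

n(n+1)/2 = 12·13/2 = 78
Σ LCP = 0 + 2 + 1 + 1 + 1 + 0 + 1 + 1 + 1 + 0 + 0 + 0 = 8
distinct = 78 − 8 = 70

70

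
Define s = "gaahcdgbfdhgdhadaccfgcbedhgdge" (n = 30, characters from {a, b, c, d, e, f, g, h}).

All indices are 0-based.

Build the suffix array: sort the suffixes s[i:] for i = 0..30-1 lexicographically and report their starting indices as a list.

[1, 16, 14, 2, 22, 7, 21, 17, 4, 18, 15, 5, 27, 12, 24, 9, 29, 23, 8, 19, 0, 6, 20, 26, 11, 28, 13, 3, 25, 10]

rank→(start, suffix):
  0 → (1, 'aahcdgbfdhgdhadaccfgcbedhgdge')
  1 → (16, 'accfgcbedhgdge')
  2 → (14, 'adaccfgcbedhgdge')
  3 → (2, 'ahcdgbfdhgdhadaccfgcbedhgdge')
  4 → (22, 'bedhgdge')
  5 → (7, 'bfdhgdhadaccfgcbedhgdge')
  6 → (21, 'cbedhgdge')
  7 → (17, 'ccfgcbedhgdge')
  8 → (4, 'cdgbfdhgdhadaccfgcbedhgdge')
  9 → (18, 'cfgcbedhgdge')
  10 → (15, 'daccfgcbedhgdge')
  11 → (5, 'dgbfdhgdhadaccfgcbedhgdge')
  12 → (27, 'dge')
  13 → (12, 'dhadaccfgcbedhgdge')
  14 → (24, 'dhgdge')
  15 → (9, 'dhgdhadaccfgcbedhgdge')
  16 → (29, 'e')
  17 → (23, 'edhgdge')
  18 → (8, 'fdhgdhadaccfgcbedhgdge')
  19 → (19, 'fgcbedhgdge')
  20 → (0, 'gaahcdgbfdhgdhadaccfgcbedhgdge')
  21 → (6, 'gbfdhgdhadaccfgcbedhgdge')
  22 → (20, 'gcbedhgdge')
  23 → (26, 'gdge')
  24 → (11, 'gdhadaccfgcbedhgdge')
  25 → (28, 'ge')
  26 → (13, 'hadaccfgcbedhgdge')
  27 → (3, 'hcdgbfdhgdhadaccfgcbedhgdge')
  28 → (25, 'hgdge')
  29 → (10, 'hgdhadaccfgcbedhgdge')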